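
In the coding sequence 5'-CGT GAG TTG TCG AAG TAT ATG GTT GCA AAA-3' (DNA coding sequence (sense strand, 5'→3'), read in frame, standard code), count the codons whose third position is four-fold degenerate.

4

Codon 1 CGT (Arg): third position 4-fold.
Codon 2 GAG (Glu): third position 2-fold.
Codon 3 TTG (Leu): third position 2-fold.
Codon 4 TCG (Ser): third position 4-fold.
Codon 5 AAG (Lys): third position 2-fold.
Codon 6 TAT (Tyr): third position 2-fold.
Codon 7 ATG (Met): third position 1-fold.
Codon 8 GTT (Val): third position 4-fold.
Codon 9 GCA (Ala): third position 4-fold.
Codon 10 AAA (Lys): third position 2-fold.
Four-fold degenerate third positions: 4.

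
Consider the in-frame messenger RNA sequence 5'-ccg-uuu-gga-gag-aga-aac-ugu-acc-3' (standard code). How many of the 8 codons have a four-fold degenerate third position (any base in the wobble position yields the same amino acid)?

Codon 1 CCG (Pro): third position 4-fold.
Codon 2 UUU (Phe): third position 2-fold.
Codon 3 GGA (Gly): third position 4-fold.
Codon 4 GAG (Glu): third position 2-fold.
Codon 5 AGA (Arg): third position 2-fold.
Codon 6 AAC (Asn): third position 2-fold.
Codon 7 UGU (Cys): third position 2-fold.
Codon 8 ACC (Thr): third position 4-fold.
Four-fold degenerate third positions: 3.

3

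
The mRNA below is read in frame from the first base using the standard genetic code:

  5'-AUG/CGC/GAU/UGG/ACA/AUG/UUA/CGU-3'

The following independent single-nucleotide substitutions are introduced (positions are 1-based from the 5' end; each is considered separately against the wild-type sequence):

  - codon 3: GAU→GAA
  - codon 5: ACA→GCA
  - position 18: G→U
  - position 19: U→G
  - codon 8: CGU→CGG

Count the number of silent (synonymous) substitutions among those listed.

Codon 3: GAU (Asp) → GAA (Glu) — missense.
Codon 5: ACA (Thr) → GCA (Ala) — missense.
Codon 6: AUG (Met) → AUU (Ile) — missense.
Codon 7: UUA (Leu) → GUA (Val) — missense.
Codon 8: CGU (Arg) → CGG (Arg) — synonymous.
Synonymous: 1 of 5.

1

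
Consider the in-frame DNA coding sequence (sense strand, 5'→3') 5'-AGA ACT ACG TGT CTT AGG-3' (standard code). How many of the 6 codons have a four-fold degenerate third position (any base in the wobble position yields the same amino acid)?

3

Codon 1 AGA (Arg): third position 2-fold.
Codon 2 ACT (Thr): third position 4-fold.
Codon 3 ACG (Thr): third position 4-fold.
Codon 4 TGT (Cys): third position 2-fold.
Codon 5 CTT (Leu): third position 4-fold.
Codon 6 AGG (Arg): third position 2-fold.
Four-fold degenerate third positions: 3.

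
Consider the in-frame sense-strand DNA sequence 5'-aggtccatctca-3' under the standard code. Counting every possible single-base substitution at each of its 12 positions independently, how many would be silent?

10

Codon 1 (AGG, Arg): 2 synonymous substitutions.
Codon 2 (TCC, Ser): 3 synonymous substitutions.
Codon 3 (ATC, Ile): 2 synonymous substitutions.
Codon 4 (TCA, Ser): 3 synonymous substitutions.
Total: 2 + 3 + 2 + 3 = 10.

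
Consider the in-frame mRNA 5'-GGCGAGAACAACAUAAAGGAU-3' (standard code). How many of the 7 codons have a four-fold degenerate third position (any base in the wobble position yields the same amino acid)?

Codon 1 GGC (Gly): third position 4-fold.
Codon 2 GAG (Glu): third position 2-fold.
Codon 3 AAC (Asn): third position 2-fold.
Codon 4 AAC (Asn): third position 2-fold.
Codon 5 AUA (Ile): third position 3-fold.
Codon 6 AAG (Lys): third position 2-fold.
Codon 7 GAU (Asp): third position 2-fold.
Four-fold degenerate third positions: 1.

1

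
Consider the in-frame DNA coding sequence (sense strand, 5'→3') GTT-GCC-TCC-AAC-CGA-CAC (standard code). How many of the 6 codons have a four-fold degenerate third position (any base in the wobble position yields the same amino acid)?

Codon 1 GTT (Val): third position 4-fold.
Codon 2 GCC (Ala): third position 4-fold.
Codon 3 TCC (Ser): third position 4-fold.
Codon 4 AAC (Asn): third position 2-fold.
Codon 5 CGA (Arg): third position 4-fold.
Codon 6 CAC (His): third position 2-fold.
Four-fold degenerate third positions: 4.

4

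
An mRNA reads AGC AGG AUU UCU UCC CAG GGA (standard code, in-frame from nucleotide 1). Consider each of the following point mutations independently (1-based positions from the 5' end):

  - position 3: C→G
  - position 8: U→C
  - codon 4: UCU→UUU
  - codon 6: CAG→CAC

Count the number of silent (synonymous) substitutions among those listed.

Codon 1: AGC (Ser) → AGG (Arg) — missense.
Codon 3: AUU (Ile) → ACU (Thr) — missense.
Codon 4: UCU (Ser) → UUU (Phe) — missense.
Codon 6: CAG (Gln) → CAC (His) — missense.
Synonymous: 0 of 4.

0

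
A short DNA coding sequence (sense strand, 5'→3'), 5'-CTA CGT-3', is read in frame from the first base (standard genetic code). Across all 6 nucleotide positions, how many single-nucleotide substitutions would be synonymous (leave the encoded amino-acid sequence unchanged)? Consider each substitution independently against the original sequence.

7

Codon 1 (CTA, Leu): 4 synonymous substitutions.
Codon 2 (CGT, Arg): 3 synonymous substitutions.
Total: 4 + 3 = 7.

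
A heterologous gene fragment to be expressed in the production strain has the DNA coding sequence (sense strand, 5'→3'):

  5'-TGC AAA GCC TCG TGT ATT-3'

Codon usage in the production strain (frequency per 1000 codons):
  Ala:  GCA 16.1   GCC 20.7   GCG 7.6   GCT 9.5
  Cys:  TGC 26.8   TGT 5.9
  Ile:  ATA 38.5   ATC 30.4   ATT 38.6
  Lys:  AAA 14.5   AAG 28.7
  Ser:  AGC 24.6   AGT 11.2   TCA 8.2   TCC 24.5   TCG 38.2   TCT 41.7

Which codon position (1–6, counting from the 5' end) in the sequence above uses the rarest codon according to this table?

Codon 1 TGC (Cys): 26.8 per 1000.
Codon 2 AAA (Lys): 14.5 per 1000.
Codon 3 GCC (Ala): 20.7 per 1000.
Codon 4 TCG (Ser): 38.2 per 1000.
Codon 5 TGT (Cys): 5.9 per 1000.
Codon 6 ATT (Ile): 38.6 per 1000.
Lowest frequency is 5.9 at codon 5.

5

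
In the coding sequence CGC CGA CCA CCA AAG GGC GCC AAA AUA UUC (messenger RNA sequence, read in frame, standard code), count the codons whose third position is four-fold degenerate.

Codon 1 CGC (Arg): third position 4-fold.
Codon 2 CGA (Arg): third position 4-fold.
Codon 3 CCA (Pro): third position 4-fold.
Codon 4 CCA (Pro): third position 4-fold.
Codon 5 AAG (Lys): third position 2-fold.
Codon 6 GGC (Gly): third position 4-fold.
Codon 7 GCC (Ala): third position 4-fold.
Codon 8 AAA (Lys): third position 2-fold.
Codon 9 AUA (Ile): third position 3-fold.
Codon 10 UUC (Phe): third position 2-fold.
Four-fold degenerate third positions: 6.

6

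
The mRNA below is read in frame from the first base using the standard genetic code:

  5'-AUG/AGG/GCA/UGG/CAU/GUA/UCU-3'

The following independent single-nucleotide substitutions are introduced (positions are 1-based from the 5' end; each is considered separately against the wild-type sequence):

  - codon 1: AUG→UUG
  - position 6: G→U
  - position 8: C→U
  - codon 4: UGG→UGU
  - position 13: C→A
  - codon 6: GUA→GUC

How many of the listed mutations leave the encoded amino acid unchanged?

1

Codon 1: AUG (Met) → UUG (Leu) — missense.
Codon 2: AGG (Arg) → AGU (Ser) — missense.
Codon 3: GCA (Ala) → GUA (Val) — missense.
Codon 4: UGG (Trp) → UGU (Cys) — missense.
Codon 5: CAU (His) → AAU (Asn) — missense.
Codon 6: GUA (Val) → GUC (Val) — synonymous.
Synonymous: 1 of 6.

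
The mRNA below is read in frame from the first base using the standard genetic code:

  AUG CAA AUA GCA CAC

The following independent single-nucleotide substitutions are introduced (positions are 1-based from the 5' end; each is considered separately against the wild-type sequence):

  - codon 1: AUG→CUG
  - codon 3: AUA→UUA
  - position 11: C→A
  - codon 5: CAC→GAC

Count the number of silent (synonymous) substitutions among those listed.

0

Codon 1: AUG (Met) → CUG (Leu) — missense.
Codon 3: AUA (Ile) → UUA (Leu) — missense.
Codon 4: GCA (Ala) → GAA (Glu) — missense.
Codon 5: CAC (His) → GAC (Asp) — missense.
Synonymous: 0 of 4.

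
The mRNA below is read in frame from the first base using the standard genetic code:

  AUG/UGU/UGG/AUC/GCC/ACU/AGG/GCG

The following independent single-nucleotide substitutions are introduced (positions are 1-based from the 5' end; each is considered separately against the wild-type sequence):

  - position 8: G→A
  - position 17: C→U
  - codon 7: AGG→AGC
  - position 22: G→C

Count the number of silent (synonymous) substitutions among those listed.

Codon 3: UGG (Trp) → UAG (Stop) — nonsense.
Codon 6: ACU (Thr) → AUU (Ile) — missense.
Codon 7: AGG (Arg) → AGC (Ser) — missense.
Codon 8: GCG (Ala) → CCG (Pro) — missense.
Synonymous: 0 of 4.

0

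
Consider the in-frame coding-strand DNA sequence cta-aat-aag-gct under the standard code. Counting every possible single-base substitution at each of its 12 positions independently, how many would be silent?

9

Codon 1 (CTA, Leu): 4 synonymous substitutions.
Codon 2 (AAT, Asn): 1 synonymous substitution.
Codon 3 (AAG, Lys): 1 synonymous substitution.
Codon 4 (GCT, Ala): 3 synonymous substitutions.
Total: 4 + 1 + 1 + 3 = 9.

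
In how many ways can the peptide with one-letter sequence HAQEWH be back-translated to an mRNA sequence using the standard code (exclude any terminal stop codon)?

64

His: 2 codons.
Ala: 4 codons.
Gln: 2 codons.
Glu: 2 codons.
Trp: 1 codon.
His: 2 codons.
2 × 4 × 2 × 2 × 1 × 2 = 64.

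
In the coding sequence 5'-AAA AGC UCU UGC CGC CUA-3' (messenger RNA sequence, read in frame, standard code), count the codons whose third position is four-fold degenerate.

3

Codon 1 AAA (Lys): third position 2-fold.
Codon 2 AGC (Ser): third position 2-fold.
Codon 3 UCU (Ser): third position 4-fold.
Codon 4 UGC (Cys): third position 2-fold.
Codon 5 CGC (Arg): third position 4-fold.
Codon 6 CUA (Leu): third position 4-fold.
Four-fold degenerate third positions: 3.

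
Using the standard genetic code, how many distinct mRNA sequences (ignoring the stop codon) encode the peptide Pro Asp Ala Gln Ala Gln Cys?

Pro: 4 codons.
Asp: 2 codons.
Ala: 4 codons.
Gln: 2 codons.
Ala: 4 codons.
Gln: 2 codons.
Cys: 2 codons.
4 × 2 × 4 × 2 × 4 × 2 × 2 = 1024.

1024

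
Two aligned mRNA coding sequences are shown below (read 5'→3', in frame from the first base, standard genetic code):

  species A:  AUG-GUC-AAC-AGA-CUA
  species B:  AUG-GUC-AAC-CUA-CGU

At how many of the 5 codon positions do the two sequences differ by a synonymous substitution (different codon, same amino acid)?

Codon 1: AUG Met / AUG Met — identical.
Codon 2: GUC Val / GUC Val — identical.
Codon 3: AAC Asn / AAC Asn — identical.
Codon 4: AGA Arg / CUA Leu — nonsynonymous.
Codon 5: CUA Leu / CGU Arg — nonsynonymous.
Synonymous differences: 0.

0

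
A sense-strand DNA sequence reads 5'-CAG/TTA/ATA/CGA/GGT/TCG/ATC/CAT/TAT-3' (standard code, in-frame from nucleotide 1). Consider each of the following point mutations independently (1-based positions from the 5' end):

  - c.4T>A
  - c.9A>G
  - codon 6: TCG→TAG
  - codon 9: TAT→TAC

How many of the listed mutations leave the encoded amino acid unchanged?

Codon 2: TTA (Leu) → ATA (Ile) — missense.
Codon 3: ATA (Ile) → ATG (Met) — missense.
Codon 6: TCG (Ser) → TAG (Stop) — nonsense.
Codon 9: TAT (Tyr) → TAC (Tyr) — synonymous.
Synonymous: 1 of 4.

1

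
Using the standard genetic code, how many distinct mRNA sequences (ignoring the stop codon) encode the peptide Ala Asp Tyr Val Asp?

128

Ala: 4 codons.
Asp: 2 codons.
Tyr: 2 codons.
Val: 4 codons.
Asp: 2 codons.
4 × 2 × 2 × 4 × 2 = 128.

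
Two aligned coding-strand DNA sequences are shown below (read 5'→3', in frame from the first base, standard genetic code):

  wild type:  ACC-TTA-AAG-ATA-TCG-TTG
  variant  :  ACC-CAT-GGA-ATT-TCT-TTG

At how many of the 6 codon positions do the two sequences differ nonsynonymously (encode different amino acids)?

Codon 1: ACC Thr / ACC Thr — identical.
Codon 2: TTA Leu / CAT His — nonsynonymous.
Codon 3: AAG Lys / GGA Gly — nonsynonymous.
Codon 4: ATA Ile / ATT Ile — synonymous.
Codon 5: TCG Ser / TCT Ser — synonymous.
Codon 6: TTG Leu / TTG Leu — identical.
Nonsynonymous differences: 2.

2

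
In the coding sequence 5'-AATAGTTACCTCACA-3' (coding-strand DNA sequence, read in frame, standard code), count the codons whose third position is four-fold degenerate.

2

Codon 1 AAT (Asn): third position 2-fold.
Codon 2 AGT (Ser): third position 2-fold.
Codon 3 TAC (Tyr): third position 2-fold.
Codon 4 CTC (Leu): third position 4-fold.
Codon 5 ACA (Thr): third position 4-fold.
Four-fold degenerate third positions: 2.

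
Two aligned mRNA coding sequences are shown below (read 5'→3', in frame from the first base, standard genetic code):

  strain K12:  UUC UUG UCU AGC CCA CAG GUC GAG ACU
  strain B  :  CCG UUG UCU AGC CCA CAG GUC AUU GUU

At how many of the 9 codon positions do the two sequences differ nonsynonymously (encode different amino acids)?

Codon 1: UUC Phe / CCG Pro — nonsynonymous.
Codon 2: UUG Leu / UUG Leu — identical.
Codon 3: UCU Ser / UCU Ser — identical.
Codon 4: AGC Ser / AGC Ser — identical.
Codon 5: CCA Pro / CCA Pro — identical.
Codon 6: CAG Gln / CAG Gln — identical.
Codon 7: GUC Val / GUC Val — identical.
Codon 8: GAG Glu / AUU Ile — nonsynonymous.
Codon 9: ACU Thr / GUU Val — nonsynonymous.
Nonsynonymous differences: 3.

3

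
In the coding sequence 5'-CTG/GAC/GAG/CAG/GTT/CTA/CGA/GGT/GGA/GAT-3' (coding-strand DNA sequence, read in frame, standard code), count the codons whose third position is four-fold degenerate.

Codon 1 CTG (Leu): third position 4-fold.
Codon 2 GAC (Asp): third position 2-fold.
Codon 3 GAG (Glu): third position 2-fold.
Codon 4 CAG (Gln): third position 2-fold.
Codon 5 GTT (Val): third position 4-fold.
Codon 6 CTA (Leu): third position 4-fold.
Codon 7 CGA (Arg): third position 4-fold.
Codon 8 GGT (Gly): third position 4-fold.
Codon 9 GGA (Gly): third position 4-fold.
Codon 10 GAT (Asp): third position 2-fold.
Four-fold degenerate third positions: 6.

6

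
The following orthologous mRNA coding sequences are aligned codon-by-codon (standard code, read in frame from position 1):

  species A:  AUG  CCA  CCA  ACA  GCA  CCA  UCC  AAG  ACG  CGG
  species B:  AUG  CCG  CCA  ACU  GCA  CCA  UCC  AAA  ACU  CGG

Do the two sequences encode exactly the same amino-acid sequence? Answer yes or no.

Codon 1: AUG Met / AUG Met — identical.
Codon 2: CCA Pro / CCG Pro — synonymous.
Codon 3: CCA Pro / CCA Pro — identical.
Codon 4: ACA Thr / ACU Thr — synonymous.
Codon 5: GCA Ala / GCA Ala — identical.
Codon 6: CCA Pro / CCA Pro — identical.
Codon 7: UCC Ser / UCC Ser — identical.
Codon 8: AAG Lys / AAA Lys — synonymous.
Codon 9: ACG Thr / ACU Thr — synonymous.
Codon 10: CGG Arg / CGG Arg — identical.
Nonsynonymous differences: 0 → same protein.

yes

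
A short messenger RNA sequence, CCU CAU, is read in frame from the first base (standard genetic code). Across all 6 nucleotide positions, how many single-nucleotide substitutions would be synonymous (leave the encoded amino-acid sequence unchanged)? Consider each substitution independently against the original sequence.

Codon 1 (CCU, Pro): 3 synonymous substitutions.
Codon 2 (CAU, His): 1 synonymous substitution.
Total: 3 + 1 = 4.

4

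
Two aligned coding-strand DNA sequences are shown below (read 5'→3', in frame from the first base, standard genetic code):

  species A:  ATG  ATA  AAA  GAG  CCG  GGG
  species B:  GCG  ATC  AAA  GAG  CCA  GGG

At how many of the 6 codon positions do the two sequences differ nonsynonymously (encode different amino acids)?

Codon 1: ATG Met / GCG Ala — nonsynonymous.
Codon 2: ATA Ile / ATC Ile — synonymous.
Codon 3: AAA Lys / AAA Lys — identical.
Codon 4: GAG Glu / GAG Glu — identical.
Codon 5: CCG Pro / CCA Pro — synonymous.
Codon 6: GGG Gly / GGG Gly — identical.
Nonsynonymous differences: 1.

1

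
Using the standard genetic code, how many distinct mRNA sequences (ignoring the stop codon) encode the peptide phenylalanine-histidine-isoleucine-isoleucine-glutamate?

72

Phe: 2 codons.
His: 2 codons.
Ile: 3 codons.
Ile: 3 codons.
Glu: 2 codons.
2 × 2 × 3 × 3 × 2 = 72.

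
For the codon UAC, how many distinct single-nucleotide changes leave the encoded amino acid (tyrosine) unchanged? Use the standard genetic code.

1

Position 1: none → 0 synonymous.
Position 2: none → 0 synonymous.
Position 3: UAU → 1 synonymous.
Total: 0 + 0 + 1 = 1.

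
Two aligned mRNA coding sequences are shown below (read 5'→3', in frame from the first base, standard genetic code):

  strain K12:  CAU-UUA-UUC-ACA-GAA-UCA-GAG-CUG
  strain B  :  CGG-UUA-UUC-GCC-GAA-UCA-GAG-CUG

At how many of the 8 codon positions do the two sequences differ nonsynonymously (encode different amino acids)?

Codon 1: CAU His / CGG Arg — nonsynonymous.
Codon 2: UUA Leu / UUA Leu — identical.
Codon 3: UUC Phe / UUC Phe — identical.
Codon 4: ACA Thr / GCC Ala — nonsynonymous.
Codon 5: GAA Glu / GAA Glu — identical.
Codon 6: UCA Ser / UCA Ser — identical.
Codon 7: GAG Glu / GAG Glu — identical.
Codon 8: CUG Leu / CUG Leu — identical.
Nonsynonymous differences: 2.

2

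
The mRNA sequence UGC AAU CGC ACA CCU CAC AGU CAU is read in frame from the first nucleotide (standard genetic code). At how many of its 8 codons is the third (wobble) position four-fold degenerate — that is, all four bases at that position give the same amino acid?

3

Codon 1 UGC (Cys): third position 2-fold.
Codon 2 AAU (Asn): third position 2-fold.
Codon 3 CGC (Arg): third position 4-fold.
Codon 4 ACA (Thr): third position 4-fold.
Codon 5 CCU (Pro): third position 4-fold.
Codon 6 CAC (His): third position 2-fold.
Codon 7 AGU (Ser): third position 2-fold.
Codon 8 CAU (His): third position 2-fold.
Four-fold degenerate third positions: 3.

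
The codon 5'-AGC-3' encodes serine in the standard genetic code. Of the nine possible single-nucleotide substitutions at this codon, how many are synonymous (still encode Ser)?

Position 1: none → 0 synonymous.
Position 2: none → 0 synonymous.
Position 3: AGT → 1 synonymous.
Total: 0 + 0 + 1 = 1.

1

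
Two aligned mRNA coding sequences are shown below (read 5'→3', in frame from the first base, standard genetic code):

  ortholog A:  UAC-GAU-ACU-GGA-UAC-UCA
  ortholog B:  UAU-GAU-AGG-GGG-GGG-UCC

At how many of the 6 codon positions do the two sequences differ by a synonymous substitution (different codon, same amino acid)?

Codon 1: UAC Tyr / UAU Tyr — synonymous.
Codon 2: GAU Asp / GAU Asp — identical.
Codon 3: ACU Thr / AGG Arg — nonsynonymous.
Codon 4: GGA Gly / GGG Gly — synonymous.
Codon 5: UAC Tyr / GGG Gly — nonsynonymous.
Codon 6: UCA Ser / UCC Ser — synonymous.
Synonymous differences: 3.

3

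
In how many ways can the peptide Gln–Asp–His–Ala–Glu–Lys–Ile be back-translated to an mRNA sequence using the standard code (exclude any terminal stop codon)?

Gln: 2 codons.
Asp: 2 codons.
His: 2 codons.
Ala: 4 codons.
Glu: 2 codons.
Lys: 2 codons.
Ile: 3 codons.
2 × 2 × 2 × 4 × 2 × 2 × 3 = 384.

384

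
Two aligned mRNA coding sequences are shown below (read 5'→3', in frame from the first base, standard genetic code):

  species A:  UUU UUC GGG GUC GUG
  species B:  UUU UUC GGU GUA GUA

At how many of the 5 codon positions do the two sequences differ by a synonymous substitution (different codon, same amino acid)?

3

Codon 1: UUU Phe / UUU Phe — identical.
Codon 2: UUC Phe / UUC Phe — identical.
Codon 3: GGG Gly / GGU Gly — synonymous.
Codon 4: GUC Val / GUA Val — synonymous.
Codon 5: GUG Val / GUA Val — synonymous.
Synonymous differences: 3.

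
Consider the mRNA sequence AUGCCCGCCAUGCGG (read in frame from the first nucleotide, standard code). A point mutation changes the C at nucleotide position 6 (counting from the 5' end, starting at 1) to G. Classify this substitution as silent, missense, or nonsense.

silent

Position 6 falls in codon 2: CCC → Pro.
After the substitution the codon is CCG → Pro.
Both encode Pro, so the change is synonymous.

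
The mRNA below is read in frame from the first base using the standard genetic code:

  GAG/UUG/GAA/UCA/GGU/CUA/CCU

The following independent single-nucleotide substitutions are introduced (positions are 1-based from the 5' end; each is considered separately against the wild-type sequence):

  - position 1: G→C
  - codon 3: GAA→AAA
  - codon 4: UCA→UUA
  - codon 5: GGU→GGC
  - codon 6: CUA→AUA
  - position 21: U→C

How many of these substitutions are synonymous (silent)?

Codon 1: GAG (Glu) → CAG (Gln) — missense.
Codon 3: GAA (Glu) → AAA (Lys) — missense.
Codon 4: UCA (Ser) → UUA (Leu) — missense.
Codon 5: GGU (Gly) → GGC (Gly) — synonymous.
Codon 6: CUA (Leu) → AUA (Ile) — missense.
Codon 7: CCU (Pro) → CCC (Pro) — synonymous.
Synonymous: 2 of 6.

2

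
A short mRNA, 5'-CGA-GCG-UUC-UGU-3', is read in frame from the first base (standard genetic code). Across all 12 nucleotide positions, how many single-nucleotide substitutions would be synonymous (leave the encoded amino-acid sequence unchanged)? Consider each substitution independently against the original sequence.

Codon 1 (CGA, Arg): 4 synonymous substitutions.
Codon 2 (GCG, Ala): 3 synonymous substitutions.
Codon 3 (UUC, Phe): 1 synonymous substitution.
Codon 4 (UGU, Cys): 1 synonymous substitution.
Total: 4 + 3 + 1 + 1 = 9.

9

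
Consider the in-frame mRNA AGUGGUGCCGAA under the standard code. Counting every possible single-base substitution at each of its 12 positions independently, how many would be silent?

Codon 1 (AGU, Ser): 1 synonymous substitution.
Codon 2 (GGU, Gly): 3 synonymous substitutions.
Codon 3 (GCC, Ala): 3 synonymous substitutions.
Codon 4 (GAA, Glu): 1 synonymous substitution.
Total: 1 + 3 + 3 + 1 = 8.

8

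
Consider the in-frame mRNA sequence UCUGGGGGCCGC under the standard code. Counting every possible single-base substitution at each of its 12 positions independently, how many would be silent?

12

Codon 1 (UCU, Ser): 3 synonymous substitutions.
Codon 2 (GGG, Gly): 3 synonymous substitutions.
Codon 3 (GGC, Gly): 3 synonymous substitutions.
Codon 4 (CGC, Arg): 3 synonymous substitutions.
Total: 3 + 3 + 3 + 3 = 12.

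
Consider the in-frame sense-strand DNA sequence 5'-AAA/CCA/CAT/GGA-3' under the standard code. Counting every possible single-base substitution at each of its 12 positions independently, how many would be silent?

Codon 1 (AAA, Lys): 1 synonymous substitution.
Codon 2 (CCA, Pro): 3 synonymous substitutions.
Codon 3 (CAT, His): 1 synonymous substitution.
Codon 4 (GGA, Gly): 3 synonymous substitutions.
Total: 1 + 3 + 1 + 3 = 8.

8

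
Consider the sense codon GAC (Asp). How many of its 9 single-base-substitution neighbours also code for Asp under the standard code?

1

Position 1: none → 0 synonymous.
Position 2: none → 0 synonymous.
Position 3: GAU → 1 synonymous.
Total: 0 + 0 + 1 = 1.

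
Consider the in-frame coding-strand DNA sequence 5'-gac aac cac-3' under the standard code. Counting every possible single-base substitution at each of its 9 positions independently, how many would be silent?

3

Codon 1 (GAC, Asp): 1 synonymous substitution.
Codon 2 (AAC, Asn): 1 synonymous substitution.
Codon 3 (CAC, His): 1 synonymous substitution.
Total: 1 + 1 + 1 = 3.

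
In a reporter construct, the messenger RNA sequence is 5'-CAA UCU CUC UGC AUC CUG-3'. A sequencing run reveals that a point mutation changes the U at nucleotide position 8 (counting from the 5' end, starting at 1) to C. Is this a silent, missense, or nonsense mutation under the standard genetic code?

missense

Position 8 falls in codon 3: CUC → Leu.
After the substitution the codon is CCC → Pro.
Leu ≠ Pro, so this is a missense mutation.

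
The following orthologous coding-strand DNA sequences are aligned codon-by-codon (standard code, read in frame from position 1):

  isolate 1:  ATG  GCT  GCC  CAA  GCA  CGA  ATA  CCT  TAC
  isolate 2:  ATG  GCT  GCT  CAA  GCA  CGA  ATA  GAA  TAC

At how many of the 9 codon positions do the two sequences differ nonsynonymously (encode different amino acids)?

Codon 1: ATG Met / ATG Met — identical.
Codon 2: GCT Ala / GCT Ala — identical.
Codon 3: GCC Ala / GCT Ala — synonymous.
Codon 4: CAA Gln / CAA Gln — identical.
Codon 5: GCA Ala / GCA Ala — identical.
Codon 6: CGA Arg / CGA Arg — identical.
Codon 7: ATA Ile / ATA Ile — identical.
Codon 8: CCT Pro / GAA Glu — nonsynonymous.
Codon 9: TAC Tyr / TAC Tyr — identical.
Nonsynonymous differences: 1.

1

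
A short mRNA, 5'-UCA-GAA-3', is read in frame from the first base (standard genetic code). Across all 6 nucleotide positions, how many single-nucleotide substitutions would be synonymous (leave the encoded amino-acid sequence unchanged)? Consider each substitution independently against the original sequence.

Codon 1 (UCA, Ser): 3 synonymous substitutions.
Codon 2 (GAA, Glu): 1 synonymous substitution.
Total: 3 + 1 = 4.

4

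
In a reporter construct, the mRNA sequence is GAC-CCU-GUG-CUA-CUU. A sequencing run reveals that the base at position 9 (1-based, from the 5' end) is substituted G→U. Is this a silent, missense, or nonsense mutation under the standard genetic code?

silent

Position 9 falls in codon 3: GUG → Val.
After the substitution the codon is GUU → Val.
Both encode Val, so the change is synonymous.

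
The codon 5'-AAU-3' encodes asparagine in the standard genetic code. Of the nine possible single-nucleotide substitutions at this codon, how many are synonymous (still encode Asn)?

1

Position 1: none → 0 synonymous.
Position 2: none → 0 synonymous.
Position 3: AAC → 1 synonymous.
Total: 0 + 0 + 1 = 1.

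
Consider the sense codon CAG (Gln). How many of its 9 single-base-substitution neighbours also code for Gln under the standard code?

1

Position 1: none → 0 synonymous.
Position 2: none → 0 synonymous.
Position 3: CAA → 1 synonymous.
Total: 0 + 0 + 1 = 1.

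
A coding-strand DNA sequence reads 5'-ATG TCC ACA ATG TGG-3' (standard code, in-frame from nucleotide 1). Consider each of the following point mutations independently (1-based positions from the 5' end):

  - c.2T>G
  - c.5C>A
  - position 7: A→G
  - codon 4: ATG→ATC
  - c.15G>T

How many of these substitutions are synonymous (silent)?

Codon 1: ATG (Met) → AGG (Arg) — missense.
Codon 2: TCC (Ser) → TAC (Tyr) — missense.
Codon 3: ACA (Thr) → GCA (Ala) — missense.
Codon 4: ATG (Met) → ATC (Ile) — missense.
Codon 5: TGG (Trp) → TGT (Cys) — missense.
Synonymous: 0 of 5.

0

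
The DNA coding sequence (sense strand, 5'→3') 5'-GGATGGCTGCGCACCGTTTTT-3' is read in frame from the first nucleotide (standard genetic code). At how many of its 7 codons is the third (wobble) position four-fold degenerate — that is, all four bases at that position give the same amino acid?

Codon 1 GGA (Gly): third position 4-fold.
Codon 2 TGG (Trp): third position 1-fold.
Codon 3 CTG (Leu): third position 4-fold.
Codon 4 CGC (Arg): third position 4-fold.
Codon 5 ACC (Thr): third position 4-fold.
Codon 6 GTT (Val): third position 4-fold.
Codon 7 TTT (Phe): third position 2-fold.
Four-fold degenerate third positions: 5.

5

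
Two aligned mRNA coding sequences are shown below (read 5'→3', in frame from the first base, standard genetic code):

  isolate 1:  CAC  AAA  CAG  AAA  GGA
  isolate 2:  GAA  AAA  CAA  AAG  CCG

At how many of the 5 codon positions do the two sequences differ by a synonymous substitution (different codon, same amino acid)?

Codon 1: CAC His / GAA Glu — nonsynonymous.
Codon 2: AAA Lys / AAA Lys — identical.
Codon 3: CAG Gln / CAA Gln — synonymous.
Codon 4: AAA Lys / AAG Lys — synonymous.
Codon 5: GGA Gly / CCG Pro — nonsynonymous.
Synonymous differences: 2.

2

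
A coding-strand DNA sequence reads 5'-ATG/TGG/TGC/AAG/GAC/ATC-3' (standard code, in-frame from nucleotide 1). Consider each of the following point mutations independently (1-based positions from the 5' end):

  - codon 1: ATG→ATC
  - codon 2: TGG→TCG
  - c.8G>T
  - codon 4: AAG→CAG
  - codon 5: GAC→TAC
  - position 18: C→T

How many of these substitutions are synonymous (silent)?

Codon 1: ATG (Met) → ATC (Ile) — missense.
Codon 2: TGG (Trp) → TCG (Ser) — missense.
Codon 3: TGC (Cys) → TTC (Phe) — missense.
Codon 4: AAG (Lys) → CAG (Gln) — missense.
Codon 5: GAC (Asp) → TAC (Tyr) — missense.
Codon 6: ATC (Ile) → ATT (Ile) — synonymous.
Synonymous: 1 of 6.

1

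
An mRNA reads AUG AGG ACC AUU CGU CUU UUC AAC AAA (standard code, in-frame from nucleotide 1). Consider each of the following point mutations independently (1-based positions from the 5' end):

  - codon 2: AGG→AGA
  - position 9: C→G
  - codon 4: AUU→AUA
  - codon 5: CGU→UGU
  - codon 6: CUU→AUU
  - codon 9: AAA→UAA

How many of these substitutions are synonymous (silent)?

3

Codon 2: AGG (Arg) → AGA (Arg) — synonymous.
Codon 3: ACC (Thr) → ACG (Thr) — synonymous.
Codon 4: AUU (Ile) → AUA (Ile) — synonymous.
Codon 5: CGU (Arg) → UGU (Cys) — missense.
Codon 6: CUU (Leu) → AUU (Ile) — missense.
Codon 9: AAA (Lys) → UAA (Stop) — nonsense.
Synonymous: 3 of 6.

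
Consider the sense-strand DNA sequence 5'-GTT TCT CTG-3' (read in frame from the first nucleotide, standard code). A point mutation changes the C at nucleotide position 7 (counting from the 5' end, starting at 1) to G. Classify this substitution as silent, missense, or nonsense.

missense

Position 7 falls in codon 3: CTG → Leu.
After the substitution the codon is GTG → Val.
Leu ≠ Val, so this is a missense mutation.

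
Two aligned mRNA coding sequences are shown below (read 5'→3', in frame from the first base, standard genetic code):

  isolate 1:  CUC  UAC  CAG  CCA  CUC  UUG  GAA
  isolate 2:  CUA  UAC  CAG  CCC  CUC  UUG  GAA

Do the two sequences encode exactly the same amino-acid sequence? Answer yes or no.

yes

Codon 1: CUC Leu / CUA Leu — synonymous.
Codon 2: UAC Tyr / UAC Tyr — identical.
Codon 3: CAG Gln / CAG Gln — identical.
Codon 4: CCA Pro / CCC Pro — synonymous.
Codon 5: CUC Leu / CUC Leu — identical.
Codon 6: UUG Leu / UUG Leu — identical.
Codon 7: GAA Glu / GAA Glu — identical.
Nonsynonymous differences: 0 → same protein.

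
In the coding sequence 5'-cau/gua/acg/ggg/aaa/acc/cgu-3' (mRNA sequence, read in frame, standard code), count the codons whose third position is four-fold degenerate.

Codon 1 CAU (His): third position 2-fold.
Codon 2 GUA (Val): third position 4-fold.
Codon 3 ACG (Thr): third position 4-fold.
Codon 4 GGG (Gly): third position 4-fold.
Codon 5 AAA (Lys): third position 2-fold.
Codon 6 ACC (Thr): third position 4-fold.
Codon 7 CGU (Arg): third position 4-fold.
Four-fold degenerate third positions: 5.

5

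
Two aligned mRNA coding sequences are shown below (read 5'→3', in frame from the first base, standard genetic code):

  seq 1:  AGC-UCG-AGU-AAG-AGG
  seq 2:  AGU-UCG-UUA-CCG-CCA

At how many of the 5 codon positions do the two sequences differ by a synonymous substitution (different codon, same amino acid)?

1

Codon 1: AGC Ser / AGU Ser — synonymous.
Codon 2: UCG Ser / UCG Ser — identical.
Codon 3: AGU Ser / UUA Leu — nonsynonymous.
Codon 4: AAG Lys / CCG Pro — nonsynonymous.
Codon 5: AGG Arg / CCA Pro — nonsynonymous.
Synonymous differences: 1.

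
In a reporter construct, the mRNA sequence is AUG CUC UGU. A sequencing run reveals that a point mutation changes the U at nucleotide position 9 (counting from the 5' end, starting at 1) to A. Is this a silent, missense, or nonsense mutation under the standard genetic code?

nonsense

Position 9 falls in codon 3: UGU → Cys.
After the substitution the codon is UGA → Stop.
The new codon is a stop codon, so this is a nonsense mutation.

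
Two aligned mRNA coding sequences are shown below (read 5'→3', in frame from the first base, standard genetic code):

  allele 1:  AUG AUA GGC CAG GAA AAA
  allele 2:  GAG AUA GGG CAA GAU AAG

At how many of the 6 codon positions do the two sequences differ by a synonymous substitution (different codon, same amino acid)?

3

Codon 1: AUG Met / GAG Glu — nonsynonymous.
Codon 2: AUA Ile / AUA Ile — identical.
Codon 3: GGC Gly / GGG Gly — synonymous.
Codon 4: CAG Gln / CAA Gln — synonymous.
Codon 5: GAA Glu / GAU Asp — nonsynonymous.
Codon 6: AAA Lys / AAG Lys — synonymous.
Synonymous differences: 3.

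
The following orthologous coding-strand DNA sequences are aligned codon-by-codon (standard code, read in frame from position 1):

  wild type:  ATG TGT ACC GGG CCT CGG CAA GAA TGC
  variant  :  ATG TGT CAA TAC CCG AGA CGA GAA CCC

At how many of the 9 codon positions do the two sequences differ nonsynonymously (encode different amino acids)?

Codon 1: ATG Met / ATG Met — identical.
Codon 2: TGT Cys / TGT Cys — identical.
Codon 3: ACC Thr / CAA Gln — nonsynonymous.
Codon 4: GGG Gly / TAC Tyr — nonsynonymous.
Codon 5: CCT Pro / CCG Pro — synonymous.
Codon 6: CGG Arg / AGA Arg — synonymous.
Codon 7: CAA Gln / CGA Arg — nonsynonymous.
Codon 8: GAA Glu / GAA Glu — identical.
Codon 9: TGC Cys / CCC Pro — nonsynonymous.
Nonsynonymous differences: 4.

4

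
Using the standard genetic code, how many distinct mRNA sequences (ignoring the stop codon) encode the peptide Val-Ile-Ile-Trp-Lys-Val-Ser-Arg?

10368

Val: 4 codons.
Ile: 3 codons.
Ile: 3 codons.
Trp: 1 codon.
Lys: 2 codons.
Val: 4 codons.
Ser: 6 codons.
Arg: 6 codons.
4 × 3 × 3 × 1 × 2 × 4 × 6 × 6 = 10368.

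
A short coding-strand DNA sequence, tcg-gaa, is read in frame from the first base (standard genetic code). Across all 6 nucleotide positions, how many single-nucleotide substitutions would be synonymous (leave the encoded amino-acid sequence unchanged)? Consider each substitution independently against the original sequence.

4

Codon 1 (TCG, Ser): 3 synonymous substitutions.
Codon 2 (GAA, Glu): 1 synonymous substitution.
Total: 3 + 1 = 4.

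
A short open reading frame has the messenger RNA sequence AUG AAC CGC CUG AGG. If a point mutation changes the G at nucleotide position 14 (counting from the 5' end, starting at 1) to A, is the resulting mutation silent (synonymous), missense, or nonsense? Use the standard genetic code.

Position 14 falls in codon 5: AGG → Arg.
After the substitution the codon is AAG → Lys.
Arg ≠ Lys, so this is a missense mutation.

missense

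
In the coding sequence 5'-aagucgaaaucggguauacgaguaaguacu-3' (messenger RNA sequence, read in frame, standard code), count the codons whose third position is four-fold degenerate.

Codon 1 AAG (Lys): third position 2-fold.
Codon 2 UCG (Ser): third position 4-fold.
Codon 3 AAA (Lys): third position 2-fold.
Codon 4 UCG (Ser): third position 4-fold.
Codon 5 GGU (Gly): third position 4-fold.
Codon 6 AUA (Ile): third position 3-fold.
Codon 7 CGA (Arg): third position 4-fold.
Codon 8 GUA (Val): third position 4-fold.
Codon 9 AGU (Ser): third position 2-fold.
Codon 10 ACU (Thr): third position 4-fold.
Four-fold degenerate third positions: 6.

6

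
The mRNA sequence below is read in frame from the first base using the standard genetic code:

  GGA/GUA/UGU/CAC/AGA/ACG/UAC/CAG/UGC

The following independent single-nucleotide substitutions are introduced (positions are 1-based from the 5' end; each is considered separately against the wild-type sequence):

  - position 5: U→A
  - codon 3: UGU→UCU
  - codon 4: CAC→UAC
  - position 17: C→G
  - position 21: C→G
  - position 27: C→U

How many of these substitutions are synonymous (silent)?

Codon 2: GUA (Val) → GAA (Glu) — missense.
Codon 3: UGU (Cys) → UCU (Ser) — missense.
Codon 4: CAC (His) → UAC (Tyr) — missense.
Codon 6: ACG (Thr) → AGG (Arg) — missense.
Codon 7: UAC (Tyr) → UAG (Stop) — nonsense.
Codon 9: UGC (Cys) → UGU (Cys) — synonymous.
Synonymous: 1 of 6.

1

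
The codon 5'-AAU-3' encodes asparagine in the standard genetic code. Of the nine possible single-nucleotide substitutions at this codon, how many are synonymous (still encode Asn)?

Position 1: none → 0 synonymous.
Position 2: none → 0 synonymous.
Position 3: AAC → 1 synonymous.
Total: 0 + 0 + 1 = 1.

1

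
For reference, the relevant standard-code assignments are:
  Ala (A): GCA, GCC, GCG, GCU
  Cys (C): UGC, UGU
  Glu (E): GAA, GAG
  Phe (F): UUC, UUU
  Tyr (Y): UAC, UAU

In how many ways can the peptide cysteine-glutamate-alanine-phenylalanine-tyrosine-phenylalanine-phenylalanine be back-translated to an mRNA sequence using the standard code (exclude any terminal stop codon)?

Cys: 2 codons.
Glu: 2 codons.
Ala: 4 codons.
Phe: 2 codons.
Tyr: 2 codons.
Phe: 2 codons.
Phe: 2 codons.
2 × 2 × 4 × 2 × 2 × 2 × 2 = 256.

256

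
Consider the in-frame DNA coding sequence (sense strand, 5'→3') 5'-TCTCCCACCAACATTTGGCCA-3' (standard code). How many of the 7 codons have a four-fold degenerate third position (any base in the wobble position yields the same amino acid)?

4

Codon 1 TCT (Ser): third position 4-fold.
Codon 2 CCC (Pro): third position 4-fold.
Codon 3 ACC (Thr): third position 4-fold.
Codon 4 AAC (Asn): third position 2-fold.
Codon 5 ATT (Ile): third position 3-fold.
Codon 6 TGG (Trp): third position 1-fold.
Codon 7 CCA (Pro): third position 4-fold.
Four-fold degenerate third positions: 4.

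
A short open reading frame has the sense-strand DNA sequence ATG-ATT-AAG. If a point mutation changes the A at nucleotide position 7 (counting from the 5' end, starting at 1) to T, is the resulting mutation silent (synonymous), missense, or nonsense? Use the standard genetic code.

nonsense

Position 7 falls in codon 3: AAG → Lys.
After the substitution the codon is TAG → Stop.
The new codon is a stop codon, so this is a nonsense mutation.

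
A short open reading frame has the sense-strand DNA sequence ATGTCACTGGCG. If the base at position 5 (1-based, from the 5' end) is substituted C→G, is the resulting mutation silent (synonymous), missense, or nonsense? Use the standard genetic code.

nonsense

Position 5 falls in codon 2: TCA → Ser.
After the substitution the codon is TGA → Stop.
The new codon is a stop codon, so this is a nonsense mutation.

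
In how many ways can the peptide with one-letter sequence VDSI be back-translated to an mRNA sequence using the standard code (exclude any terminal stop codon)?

Val: 4 codons.
Asp: 2 codons.
Ser: 6 codons.
Ile: 3 codons.
4 × 2 × 6 × 3 = 144.

144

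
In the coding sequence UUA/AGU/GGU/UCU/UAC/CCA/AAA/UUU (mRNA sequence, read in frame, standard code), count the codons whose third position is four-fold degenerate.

3

Codon 1 UUA (Leu): third position 2-fold.
Codon 2 AGU (Ser): third position 2-fold.
Codon 3 GGU (Gly): third position 4-fold.
Codon 4 UCU (Ser): third position 4-fold.
Codon 5 UAC (Tyr): third position 2-fold.
Codon 6 CCA (Pro): third position 4-fold.
Codon 7 AAA (Lys): third position 2-fold.
Codon 8 UUU (Phe): third position 2-fold.
Four-fold degenerate third positions: 3.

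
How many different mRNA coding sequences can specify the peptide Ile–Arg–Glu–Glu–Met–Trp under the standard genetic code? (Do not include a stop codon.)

72

Ile: 3 codons.
Arg: 6 codons.
Glu: 2 codons.
Glu: 2 codons.
Met: 1 codon.
Trp: 1 codon.
3 × 6 × 2 × 2 × 1 × 1 = 72.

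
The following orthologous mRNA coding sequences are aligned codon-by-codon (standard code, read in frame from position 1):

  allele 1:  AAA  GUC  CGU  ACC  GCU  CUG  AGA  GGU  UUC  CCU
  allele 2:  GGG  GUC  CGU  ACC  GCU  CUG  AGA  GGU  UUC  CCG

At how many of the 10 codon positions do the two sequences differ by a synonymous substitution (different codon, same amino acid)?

1

Codon 1: AAA Lys / GGG Gly — nonsynonymous.
Codon 2: GUC Val / GUC Val — identical.
Codon 3: CGU Arg / CGU Arg — identical.
Codon 4: ACC Thr / ACC Thr — identical.
Codon 5: GCU Ala / GCU Ala — identical.
Codon 6: CUG Leu / CUG Leu — identical.
Codon 7: AGA Arg / AGA Arg — identical.
Codon 8: GGU Gly / GGU Gly — identical.
Codon 9: UUC Phe / UUC Phe — identical.
Codon 10: CCU Pro / CCG Pro — synonymous.
Synonymous differences: 1.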